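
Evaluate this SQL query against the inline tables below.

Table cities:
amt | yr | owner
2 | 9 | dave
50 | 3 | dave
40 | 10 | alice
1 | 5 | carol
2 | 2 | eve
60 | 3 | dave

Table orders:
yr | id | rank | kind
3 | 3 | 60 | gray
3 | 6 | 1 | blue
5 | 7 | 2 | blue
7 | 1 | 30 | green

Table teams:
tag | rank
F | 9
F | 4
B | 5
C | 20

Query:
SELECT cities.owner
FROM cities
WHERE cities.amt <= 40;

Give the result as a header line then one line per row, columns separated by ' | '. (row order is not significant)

== RESULT ==
cities.owner
dave
alice
carol
eve

Derivation:
After WHERE (4 rows):
cities.amt | cities.yr | cities.owner
2 | 9 | dave
40 | 10 | alice
1 | 5 | carol
2 | 2 | eve
After SELECT (4 rows):
cities.owner
dave
alice
carol
eve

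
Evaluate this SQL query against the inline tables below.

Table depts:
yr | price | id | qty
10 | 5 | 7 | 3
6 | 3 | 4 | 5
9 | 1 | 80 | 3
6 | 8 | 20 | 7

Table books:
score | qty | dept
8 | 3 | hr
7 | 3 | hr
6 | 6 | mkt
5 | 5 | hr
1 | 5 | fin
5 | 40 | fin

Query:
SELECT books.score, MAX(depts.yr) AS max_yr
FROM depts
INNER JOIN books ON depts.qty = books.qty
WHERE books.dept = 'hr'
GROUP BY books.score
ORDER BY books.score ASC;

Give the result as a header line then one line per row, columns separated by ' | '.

After JOIN books (6 rows):
depts.yr | depts.price | depts.id | depts.qty | books.score | books.qty | books.dept
10 | 5 | 7 | 3 | 8 | 3 | hr
10 | 5 | 7 | 3 | 7 | 3 | hr
6 | 3 | 4 | 5 | 5 | 5 | hr
6 | 3 | 4 | 5 | 1 | 5 | fin
9 | 1 | 80 | 3 | 8 | 3 | hr
9 | 1 | 80 | 3 | 7 | 3 | hr
After WHERE (5 rows):
depts.yr | depts.price | depts.id | depts.qty | books.score | books.qty | books.dept
10 | 5 | 7 | 3 | 8 | 3 | hr
10 | 5 | 7 | 3 | 7 | 3 | hr
6 | 3 | 4 | 5 | 5 | 5 | hr
9 | 1 | 80 | 3 | 8 | 3 | hr
9 | 1 | 80 | 3 | 7 | 3 | hr
After GROUP BY (3 rows):
books.score | max_yr
8 | 10
7 | 10
5 | 6
After ORDER BY (3 rows):
books.score | max_yr
5 | 6
7 | 10
8 | 10

== RESULT ==
books.score | max_yr
5 | 6
7 | 10
8 | 10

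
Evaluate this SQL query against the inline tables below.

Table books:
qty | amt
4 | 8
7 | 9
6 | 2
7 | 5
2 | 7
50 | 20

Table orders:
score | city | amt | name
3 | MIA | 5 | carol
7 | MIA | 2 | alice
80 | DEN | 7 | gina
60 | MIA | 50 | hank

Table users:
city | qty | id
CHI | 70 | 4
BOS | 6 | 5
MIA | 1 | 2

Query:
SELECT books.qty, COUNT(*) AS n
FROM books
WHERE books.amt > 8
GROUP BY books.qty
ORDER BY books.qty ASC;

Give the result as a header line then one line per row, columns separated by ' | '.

After WHERE (2 rows):
books.qty | books.amt
7 | 9
50 | 20
After GROUP BY (2 rows):
books.qty | n
7 | 1
50 | 1
After ORDER BY (2 rows):
books.qty | n
7 | 1
50 | 1

== RESULT ==
books.qty | n
7 | 1
50 | 1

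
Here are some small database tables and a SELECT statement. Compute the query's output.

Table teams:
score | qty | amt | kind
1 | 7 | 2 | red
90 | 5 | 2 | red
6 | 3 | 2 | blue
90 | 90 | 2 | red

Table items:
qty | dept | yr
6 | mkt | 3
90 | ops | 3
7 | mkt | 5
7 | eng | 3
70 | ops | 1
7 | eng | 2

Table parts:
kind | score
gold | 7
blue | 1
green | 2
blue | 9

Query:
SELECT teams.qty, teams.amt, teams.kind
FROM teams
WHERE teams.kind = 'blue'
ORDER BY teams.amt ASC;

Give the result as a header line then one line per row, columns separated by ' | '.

After WHERE (1 rows):
teams.score | teams.qty | teams.amt | teams.kind
6 | 3 | 2 | blue
After SELECT (1 rows):
teams.qty | teams.amt | teams.kind
3 | 2 | blue
After ORDER BY (1 rows):
teams.qty | teams.amt | teams.kind
3 | 2 | blue

== RESULT ==
teams.qty | teams.amt | teams.kind
3 | 2 | blue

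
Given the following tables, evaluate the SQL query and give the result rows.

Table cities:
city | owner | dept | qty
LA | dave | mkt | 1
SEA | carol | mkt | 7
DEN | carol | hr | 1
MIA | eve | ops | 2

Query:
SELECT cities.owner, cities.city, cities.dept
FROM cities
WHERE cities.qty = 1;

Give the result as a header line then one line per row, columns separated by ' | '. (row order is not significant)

After WHERE (2 rows):
cities.city | cities.owner | cities.dept | cities.qty
LA | dave | mkt | 1
DEN | carol | hr | 1
After SELECT (2 rows):
cities.owner | cities.city | cities.dept
dave | LA | mkt
carol | DEN | hr

== RESULT ==
cities.owner | cities.city | cities.dept
dave | LA | mkt
carol | DEN | hr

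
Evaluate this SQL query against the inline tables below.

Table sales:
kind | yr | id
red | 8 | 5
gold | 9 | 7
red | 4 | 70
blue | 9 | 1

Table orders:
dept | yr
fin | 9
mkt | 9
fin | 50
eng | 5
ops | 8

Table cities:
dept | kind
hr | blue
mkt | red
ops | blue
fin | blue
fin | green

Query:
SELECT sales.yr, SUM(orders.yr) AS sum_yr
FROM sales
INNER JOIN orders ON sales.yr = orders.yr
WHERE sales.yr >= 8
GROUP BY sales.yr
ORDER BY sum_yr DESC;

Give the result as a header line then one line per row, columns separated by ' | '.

== RESULT ==
sales.yr | sum_yr
9 | 36
8 | 8

Derivation:
After JOIN orders (5 rows):
sales.kind | sales.yr | sales.id | orders.dept | orders.yr
red | 8 | 5 | ops | 8
gold | 9 | 7 | fin | 9
gold | 9 | 7 | mkt | 9
blue | 9 | 1 | fin | 9
blue | 9 | 1 | mkt | 9
After WHERE (5 rows):
sales.kind | sales.yr | sales.id | orders.dept | orders.yr
red | 8 | 5 | ops | 8
gold | 9 | 7 | fin | 9
gold | 9 | 7 | mkt | 9
blue | 9 | 1 | fin | 9
blue | 9 | 1 | mkt | 9
After GROUP BY (2 rows):
sales.yr | sum_yr
8 | 8
9 | 36
After ORDER BY (2 rows):
sales.yr | sum_yr
9 | 36
8 | 8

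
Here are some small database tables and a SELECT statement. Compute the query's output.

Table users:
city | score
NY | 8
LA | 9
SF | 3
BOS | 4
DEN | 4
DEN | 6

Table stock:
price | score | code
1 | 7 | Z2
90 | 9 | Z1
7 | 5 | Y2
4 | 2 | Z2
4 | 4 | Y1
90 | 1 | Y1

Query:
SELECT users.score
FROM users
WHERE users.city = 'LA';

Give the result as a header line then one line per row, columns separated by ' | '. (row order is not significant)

After WHERE (1 rows):
users.city | users.score
LA | 9
After SELECT (1 rows):
users.score
9

== RESULT ==
users.score
9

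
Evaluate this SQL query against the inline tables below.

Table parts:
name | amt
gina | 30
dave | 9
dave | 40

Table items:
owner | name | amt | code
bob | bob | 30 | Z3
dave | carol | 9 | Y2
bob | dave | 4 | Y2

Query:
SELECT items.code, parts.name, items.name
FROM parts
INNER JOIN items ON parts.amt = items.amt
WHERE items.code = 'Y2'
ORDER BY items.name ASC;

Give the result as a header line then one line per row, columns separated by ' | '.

== RESULT ==
items.code | parts.name | items.name
Y2 | dave | carol

Derivation:
After JOIN items (2 rows):
parts.name | parts.amt | items.owner | items.name | items.amt | items.code
gina | 30 | bob | bob | 30 | Z3
dave | 9 | dave | carol | 9 | Y2
After WHERE (1 rows):
parts.name | parts.amt | items.owner | items.name | items.amt | items.code
dave | 9 | dave | carol | 9 | Y2
After SELECT (1 rows):
items.code | parts.name | items.name
Y2 | dave | carol
After ORDER BY (1 rows):
items.code | parts.name | items.name
Y2 | dave | carol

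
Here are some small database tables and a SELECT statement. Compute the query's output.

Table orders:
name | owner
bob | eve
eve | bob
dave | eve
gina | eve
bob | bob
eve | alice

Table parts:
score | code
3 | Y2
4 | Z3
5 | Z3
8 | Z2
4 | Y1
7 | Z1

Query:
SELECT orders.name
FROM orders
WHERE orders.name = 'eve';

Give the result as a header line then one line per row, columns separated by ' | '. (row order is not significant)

After WHERE (2 rows):
orders.name | orders.owner
eve | bob
eve | alice
After SELECT (2 rows):
orders.name
eve
eve

== RESULT ==
orders.name
eve
eve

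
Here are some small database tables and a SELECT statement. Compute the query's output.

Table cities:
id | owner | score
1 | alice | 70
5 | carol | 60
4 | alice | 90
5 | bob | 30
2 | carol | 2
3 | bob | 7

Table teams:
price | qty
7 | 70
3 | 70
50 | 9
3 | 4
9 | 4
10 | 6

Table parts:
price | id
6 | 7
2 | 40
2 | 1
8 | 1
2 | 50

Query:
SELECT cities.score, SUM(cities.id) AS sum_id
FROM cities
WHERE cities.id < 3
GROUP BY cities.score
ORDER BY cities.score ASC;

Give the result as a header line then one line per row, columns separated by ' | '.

After WHERE (2 rows):
cities.id | cities.owner | cities.score
1 | alice | 70
2 | carol | 2
After GROUP BY (2 rows):
cities.score | sum_id
70 | 1
2 | 2
After ORDER BY (2 rows):
cities.score | sum_id
2 | 2
70 | 1

== RESULT ==
cities.score | sum_id
2 | 2
70 | 1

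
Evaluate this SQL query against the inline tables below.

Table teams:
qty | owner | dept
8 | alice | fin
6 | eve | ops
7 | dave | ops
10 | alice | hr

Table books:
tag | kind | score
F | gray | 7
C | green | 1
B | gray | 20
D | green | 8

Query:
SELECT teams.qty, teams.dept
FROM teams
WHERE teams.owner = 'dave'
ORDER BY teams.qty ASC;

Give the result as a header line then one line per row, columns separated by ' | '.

After WHERE (1 rows):
teams.qty | teams.owner | teams.dept
7 | dave | ops
After SELECT (1 rows):
teams.qty | teams.dept
7 | ops
After ORDER BY (1 rows):
teams.qty | teams.dept
7 | ops

== RESULT ==
teams.qty | teams.dept
7 | ops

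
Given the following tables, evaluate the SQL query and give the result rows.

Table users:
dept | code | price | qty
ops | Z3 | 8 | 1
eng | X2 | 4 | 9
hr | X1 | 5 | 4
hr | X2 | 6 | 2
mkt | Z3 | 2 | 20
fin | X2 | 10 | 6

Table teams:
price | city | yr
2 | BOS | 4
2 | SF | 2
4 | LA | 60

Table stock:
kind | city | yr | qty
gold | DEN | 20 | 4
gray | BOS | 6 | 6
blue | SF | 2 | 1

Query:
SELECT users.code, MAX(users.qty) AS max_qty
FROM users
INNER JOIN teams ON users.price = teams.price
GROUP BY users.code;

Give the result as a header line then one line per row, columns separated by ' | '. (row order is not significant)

== RESULT ==
users.code | max_qty
X2 | 9
Z3 | 20

Derivation:
After JOIN teams (3 rows):
users.dept | users.code | users.price | users.qty | teams.price | teams.city | teams.yr
eng | X2 | 4 | 9 | 4 | LA | 60
mkt | Z3 | 2 | 20 | 2 | BOS | 4
mkt | Z3 | 2 | 20 | 2 | SF | 2
After GROUP BY (2 rows):
users.code | max_qty
X2 | 9
Z3 | 20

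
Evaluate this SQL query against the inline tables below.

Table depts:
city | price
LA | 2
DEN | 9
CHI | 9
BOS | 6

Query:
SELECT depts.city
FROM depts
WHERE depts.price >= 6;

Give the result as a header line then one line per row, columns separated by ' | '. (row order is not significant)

After WHERE (3 rows):
depts.city | depts.price
DEN | 9
CHI | 9
BOS | 6
After SELECT (3 rows):
depts.city
DEN
CHI
BOS

== RESULT ==
depts.city
DEN
CHI
BOS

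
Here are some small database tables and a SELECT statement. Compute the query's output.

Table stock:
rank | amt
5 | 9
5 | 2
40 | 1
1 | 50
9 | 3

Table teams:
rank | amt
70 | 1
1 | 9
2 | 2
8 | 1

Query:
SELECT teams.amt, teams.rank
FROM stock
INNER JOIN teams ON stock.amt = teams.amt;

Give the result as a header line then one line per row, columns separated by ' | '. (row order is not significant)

== RESULT ==
teams.amt | teams.rank
9 | 1
2 | 2
1 | 70
1 | 8

Derivation:
After JOIN teams (4 rows):
stock.rank | stock.amt | teams.rank | teams.amt
5 | 9 | 1 | 9
5 | 2 | 2 | 2
40 | 1 | 70 | 1
40 | 1 | 8 | 1
After SELECT (4 rows):
teams.amt | teams.rank
9 | 1
2 | 2
1 | 70
1 | 8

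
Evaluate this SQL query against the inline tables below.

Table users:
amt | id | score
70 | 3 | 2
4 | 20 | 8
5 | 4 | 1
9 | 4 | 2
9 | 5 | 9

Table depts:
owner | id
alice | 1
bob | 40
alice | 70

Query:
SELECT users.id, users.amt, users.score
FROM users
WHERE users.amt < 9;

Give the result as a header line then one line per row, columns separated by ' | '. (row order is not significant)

After WHERE (2 rows):
users.amt | users.id | users.score
4 | 20 | 8
5 | 4 | 1
After SELECT (2 rows):
users.id | users.amt | users.score
20 | 4 | 8
4 | 5 | 1

== RESULT ==
users.id | users.amt | users.score
20 | 4 | 8
4 | 5 | 1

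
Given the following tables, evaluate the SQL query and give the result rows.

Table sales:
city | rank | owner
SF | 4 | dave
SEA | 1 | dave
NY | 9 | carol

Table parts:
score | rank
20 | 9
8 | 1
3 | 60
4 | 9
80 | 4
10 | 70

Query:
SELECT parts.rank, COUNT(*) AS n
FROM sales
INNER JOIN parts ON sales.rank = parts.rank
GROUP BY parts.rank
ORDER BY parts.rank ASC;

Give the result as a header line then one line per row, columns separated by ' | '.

== RESULT ==
parts.rank | n
1 | 1
4 | 1
9 | 2

Derivation:
After JOIN parts (4 rows):
sales.city | sales.rank | sales.owner | parts.score | parts.rank
SF | 4 | dave | 80 | 4
SEA | 1 | dave | 8 | 1
NY | 9 | carol | 20 | 9
NY | 9 | carol | 4 | 9
After GROUP BY (3 rows):
parts.rank | n
4 | 1
1 | 1
9 | 2
After ORDER BY (3 rows):
parts.rank | n
1 | 1
4 | 1
9 | 2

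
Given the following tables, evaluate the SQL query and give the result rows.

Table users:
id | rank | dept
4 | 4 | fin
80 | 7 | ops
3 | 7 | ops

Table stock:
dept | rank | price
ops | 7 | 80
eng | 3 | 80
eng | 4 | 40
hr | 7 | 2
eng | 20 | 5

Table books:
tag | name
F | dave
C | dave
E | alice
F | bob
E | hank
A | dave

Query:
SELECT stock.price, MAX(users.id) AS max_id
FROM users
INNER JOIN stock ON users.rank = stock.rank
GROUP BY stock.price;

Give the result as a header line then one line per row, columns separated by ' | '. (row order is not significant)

After JOIN stock (5 rows):
users.id | users.rank | users.dept | stock.dept | stock.rank | stock.price
4 | 4 | fin | eng | 4 | 40
80 | 7 | ops | ops | 7 | 80
80 | 7 | ops | hr | 7 | 2
3 | 7 | ops | ops | 7 | 80
3 | 7 | ops | hr | 7 | 2
After GROUP BY (3 rows):
stock.price | max_id
40 | 4
80 | 80
2 | 80

== RESULT ==
stock.price | max_id
40 | 4
80 | 80
2 | 80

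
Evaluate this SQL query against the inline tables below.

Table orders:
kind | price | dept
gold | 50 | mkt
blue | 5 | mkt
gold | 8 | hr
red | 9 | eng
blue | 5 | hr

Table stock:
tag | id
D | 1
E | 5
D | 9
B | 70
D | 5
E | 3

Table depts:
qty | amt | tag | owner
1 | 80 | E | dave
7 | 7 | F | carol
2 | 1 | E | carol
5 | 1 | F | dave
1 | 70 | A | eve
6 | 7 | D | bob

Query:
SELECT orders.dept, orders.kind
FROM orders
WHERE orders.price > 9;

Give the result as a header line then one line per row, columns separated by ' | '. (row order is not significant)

After WHERE (1 rows):
orders.kind | orders.price | orders.dept
gold | 50 | mkt
After SELECT (1 rows):
orders.dept | orders.kind
mkt | gold

== RESULT ==
orders.dept | orders.kind
mkt | gold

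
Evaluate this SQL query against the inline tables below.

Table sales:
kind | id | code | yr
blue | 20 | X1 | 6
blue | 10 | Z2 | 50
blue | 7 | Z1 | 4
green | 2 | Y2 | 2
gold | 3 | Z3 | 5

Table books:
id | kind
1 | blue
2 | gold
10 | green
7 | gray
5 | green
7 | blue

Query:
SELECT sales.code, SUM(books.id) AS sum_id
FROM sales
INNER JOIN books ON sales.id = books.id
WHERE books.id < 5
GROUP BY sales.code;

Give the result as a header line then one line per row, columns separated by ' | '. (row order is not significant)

After JOIN books (4 rows):
sales.kind | sales.id | sales.code | sales.yr | books.id | books.kind
blue | 10 | Z2 | 50 | 10 | green
blue | 7 | Z1 | 4 | 7 | gray
blue | 7 | Z1 | 4 | 7 | blue
green | 2 | Y2 | 2 | 2 | gold
After WHERE (1 rows):
sales.kind | sales.id | sales.code | sales.yr | books.id | books.kind
green | 2 | Y2 | 2 | 2 | gold
After GROUP BY (1 rows):
sales.code | sum_id
Y2 | 2

== RESULT ==
sales.code | sum_id
Y2 | 2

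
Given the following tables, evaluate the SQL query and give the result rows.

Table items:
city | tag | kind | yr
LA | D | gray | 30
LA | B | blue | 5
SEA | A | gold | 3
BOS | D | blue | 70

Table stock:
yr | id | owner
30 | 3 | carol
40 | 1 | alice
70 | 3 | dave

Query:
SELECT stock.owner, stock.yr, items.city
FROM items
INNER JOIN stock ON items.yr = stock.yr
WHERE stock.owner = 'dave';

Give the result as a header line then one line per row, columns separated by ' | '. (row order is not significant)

== RESULT ==
stock.owner | stock.yr | items.city
dave | 70 | BOS

Derivation:
After JOIN stock (2 rows):
items.city | items.tag | items.kind | items.yr | stock.yr | stock.id | stock.owner
LA | D | gray | 30 | 30 | 3 | carol
BOS | D | blue | 70 | 70 | 3 | dave
After WHERE (1 rows):
items.city | items.tag | items.kind | items.yr | stock.yr | stock.id | stock.owner
BOS | D | blue | 70 | 70 | 3 | dave
After SELECT (1 rows):
stock.owner | stock.yr | items.city
dave | 70 | BOS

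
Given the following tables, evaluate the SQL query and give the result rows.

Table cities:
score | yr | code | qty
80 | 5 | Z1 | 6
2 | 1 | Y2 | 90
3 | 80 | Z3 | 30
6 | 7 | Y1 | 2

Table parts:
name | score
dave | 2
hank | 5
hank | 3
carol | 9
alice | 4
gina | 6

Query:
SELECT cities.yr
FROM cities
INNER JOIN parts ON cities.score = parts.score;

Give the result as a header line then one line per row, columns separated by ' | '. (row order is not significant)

After JOIN parts (3 rows):
cities.score | cities.yr | cities.code | cities.qty | parts.name | parts.score
2 | 1 | Y2 | 90 | dave | 2
3 | 80 | Z3 | 30 | hank | 3
6 | 7 | Y1 | 2 | gina | 6
After SELECT (3 rows):
cities.yr
1
80
7

== RESULT ==
cities.yr
1
80
7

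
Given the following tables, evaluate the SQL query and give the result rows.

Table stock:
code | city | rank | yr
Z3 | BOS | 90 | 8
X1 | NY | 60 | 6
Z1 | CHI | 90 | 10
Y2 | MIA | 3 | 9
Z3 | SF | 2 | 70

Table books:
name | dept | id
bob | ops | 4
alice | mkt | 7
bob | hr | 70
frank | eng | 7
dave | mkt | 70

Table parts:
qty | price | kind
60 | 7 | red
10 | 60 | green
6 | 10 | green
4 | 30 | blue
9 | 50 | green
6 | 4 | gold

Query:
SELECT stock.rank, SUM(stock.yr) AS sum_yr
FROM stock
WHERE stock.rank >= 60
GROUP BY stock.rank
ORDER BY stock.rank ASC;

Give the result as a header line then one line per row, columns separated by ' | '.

== RESULT ==
stock.rank | sum_yr
60 | 6
90 | 18

Derivation:
After WHERE (3 rows):
stock.code | stock.city | stock.rank | stock.yr
Z3 | BOS | 90 | 8
X1 | NY | 60 | 6
Z1 | CHI | 90 | 10
After GROUP BY (2 rows):
stock.rank | sum_yr
90 | 18
60 | 6
After ORDER BY (2 rows):
stock.rank | sum_yr
60 | 6
90 | 18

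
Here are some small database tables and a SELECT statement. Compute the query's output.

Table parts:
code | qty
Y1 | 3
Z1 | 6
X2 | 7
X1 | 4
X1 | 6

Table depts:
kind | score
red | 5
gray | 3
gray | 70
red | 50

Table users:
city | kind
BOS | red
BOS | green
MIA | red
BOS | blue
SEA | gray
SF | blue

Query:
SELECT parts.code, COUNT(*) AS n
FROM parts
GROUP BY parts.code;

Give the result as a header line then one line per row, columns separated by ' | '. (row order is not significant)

== RESULT ==
parts.code | n
Y1 | 1
Z1 | 1
X2 | 1
X1 | 2

Derivation:
After GROUP BY (4 rows):
parts.code | n
Y1 | 1
Z1 | 1
X2 | 1
X1 | 2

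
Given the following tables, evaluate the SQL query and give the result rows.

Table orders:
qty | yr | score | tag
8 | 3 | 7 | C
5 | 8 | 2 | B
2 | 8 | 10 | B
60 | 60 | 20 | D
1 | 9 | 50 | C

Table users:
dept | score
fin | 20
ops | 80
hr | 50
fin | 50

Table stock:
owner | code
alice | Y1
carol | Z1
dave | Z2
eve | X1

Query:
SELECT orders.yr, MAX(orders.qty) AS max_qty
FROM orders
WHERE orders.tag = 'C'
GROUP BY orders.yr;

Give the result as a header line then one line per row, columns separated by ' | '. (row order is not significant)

== RESULT ==
orders.yr | max_qty
3 | 8
9 | 1

Derivation:
After WHERE (2 rows):
orders.qty | orders.yr | orders.score | orders.tag
8 | 3 | 7 | C
1 | 9 | 50 | C
After GROUP BY (2 rows):
orders.yr | max_qty
3 | 8
9 | 1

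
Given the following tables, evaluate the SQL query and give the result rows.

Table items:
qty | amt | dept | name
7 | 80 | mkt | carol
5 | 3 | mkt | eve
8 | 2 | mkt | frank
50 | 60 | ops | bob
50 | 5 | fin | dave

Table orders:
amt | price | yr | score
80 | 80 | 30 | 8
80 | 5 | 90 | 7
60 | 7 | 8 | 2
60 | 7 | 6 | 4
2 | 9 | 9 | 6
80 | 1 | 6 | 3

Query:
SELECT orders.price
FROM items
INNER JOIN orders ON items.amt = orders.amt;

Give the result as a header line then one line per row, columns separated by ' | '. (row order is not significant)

== RESULT ==
orders.price
80
5
1
9
7
7

Derivation:
After JOIN orders (6 rows):
items.qty | items.amt | items.dept | items.name | orders.amt | orders.price | orders.yr | orders.score
7 | 80 | mkt | carol | 80 | 80 | 30 | 8
7 | 80 | mkt | carol | 80 | 5 | 90 | 7
7 | 80 | mkt | carol | 80 | 1 | 6 | 3
8 | 2 | mkt | frank | 2 | 9 | 9 | 6
50 | 60 | ops | bob | 60 | 7 | 8 | 2
50 | 60 | ops | bob | 60 | 7 | 6 | 4
After SELECT (6 rows):
orders.price
80
5
1
9
7
7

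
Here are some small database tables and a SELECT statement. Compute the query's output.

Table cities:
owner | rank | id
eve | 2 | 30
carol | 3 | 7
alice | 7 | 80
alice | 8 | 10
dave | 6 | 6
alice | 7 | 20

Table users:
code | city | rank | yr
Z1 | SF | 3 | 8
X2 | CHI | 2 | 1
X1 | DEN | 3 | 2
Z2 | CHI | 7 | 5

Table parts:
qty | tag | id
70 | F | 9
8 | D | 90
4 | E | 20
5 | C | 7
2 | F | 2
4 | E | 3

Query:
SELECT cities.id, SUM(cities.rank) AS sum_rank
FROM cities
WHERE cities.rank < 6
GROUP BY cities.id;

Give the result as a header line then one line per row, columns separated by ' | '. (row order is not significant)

== RESULT ==
cities.id | sum_rank
30 | 2
7 | 3

Derivation:
After WHERE (2 rows):
cities.owner | cities.rank | cities.id
eve | 2 | 30
carol | 3 | 7
After GROUP BY (2 rows):
cities.id | sum_rank
30 | 2
7 | 3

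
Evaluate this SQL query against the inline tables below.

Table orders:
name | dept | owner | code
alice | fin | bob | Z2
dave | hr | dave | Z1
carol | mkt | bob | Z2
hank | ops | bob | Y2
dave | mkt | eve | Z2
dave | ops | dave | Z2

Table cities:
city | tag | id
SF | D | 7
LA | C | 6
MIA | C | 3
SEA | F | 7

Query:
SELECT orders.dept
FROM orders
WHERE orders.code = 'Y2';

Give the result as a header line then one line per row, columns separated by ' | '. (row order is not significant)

== RESULT ==
orders.dept
ops

Derivation:
After WHERE (1 rows):
orders.name | orders.dept | orders.owner | orders.code
hank | ops | bob | Y2
After SELECT (1 rows):
orders.dept
ops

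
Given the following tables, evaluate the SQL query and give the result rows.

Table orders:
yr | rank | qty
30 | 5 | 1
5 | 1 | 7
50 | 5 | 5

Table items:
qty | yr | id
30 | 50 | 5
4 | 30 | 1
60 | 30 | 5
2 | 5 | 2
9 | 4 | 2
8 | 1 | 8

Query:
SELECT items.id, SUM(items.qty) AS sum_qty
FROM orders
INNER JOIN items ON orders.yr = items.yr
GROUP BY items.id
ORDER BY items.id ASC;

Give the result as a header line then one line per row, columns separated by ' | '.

After JOIN items (4 rows):
orders.yr | orders.rank | orders.qty | items.qty | items.yr | items.id
30 | 5 | 1 | 4 | 30 | 1
30 | 5 | 1 | 60 | 30 | 5
5 | 1 | 7 | 2 | 5 | 2
50 | 5 | 5 | 30 | 50 | 5
After GROUP BY (3 rows):
items.id | sum_qty
1 | 4
5 | 90
2 | 2
After ORDER BY (3 rows):
items.id | sum_qty
1 | 4
2 | 2
5 | 90

== RESULT ==
items.id | sum_qty
1 | 4
2 | 2
5 | 90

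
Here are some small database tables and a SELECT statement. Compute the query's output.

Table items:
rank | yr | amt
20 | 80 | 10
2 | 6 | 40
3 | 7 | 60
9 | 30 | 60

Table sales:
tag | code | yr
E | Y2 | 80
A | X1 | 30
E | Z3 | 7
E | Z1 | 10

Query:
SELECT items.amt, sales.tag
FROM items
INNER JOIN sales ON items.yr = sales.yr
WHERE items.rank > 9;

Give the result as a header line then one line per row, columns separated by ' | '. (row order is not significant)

After JOIN sales (3 rows):
items.rank | items.yr | items.amt | sales.tag | sales.code | sales.yr
20 | 80 | 10 | E | Y2 | 80
3 | 7 | 60 | E | Z3 | 7
9 | 30 | 60 | A | X1 | 30
After WHERE (1 rows):
items.rank | items.yr | items.amt | sales.tag | sales.code | sales.yr
20 | 80 | 10 | E | Y2 | 80
After SELECT (1 rows):
items.amt | sales.tag
10 | E

== RESULT ==
items.amt | sales.tag
10 | E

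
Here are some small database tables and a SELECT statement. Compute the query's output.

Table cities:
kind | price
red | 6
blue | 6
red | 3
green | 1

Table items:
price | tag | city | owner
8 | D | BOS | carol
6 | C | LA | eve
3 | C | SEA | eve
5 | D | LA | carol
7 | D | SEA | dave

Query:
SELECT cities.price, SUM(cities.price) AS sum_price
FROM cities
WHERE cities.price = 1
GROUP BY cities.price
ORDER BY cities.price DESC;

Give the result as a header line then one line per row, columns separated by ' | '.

After WHERE (1 rows):
cities.kind | cities.price
green | 1
After GROUP BY (1 rows):
cities.price | sum_price
1 | 1
After ORDER BY (1 rows):
cities.price | sum_price
1 | 1

== RESULT ==
cities.price | sum_price
1 | 1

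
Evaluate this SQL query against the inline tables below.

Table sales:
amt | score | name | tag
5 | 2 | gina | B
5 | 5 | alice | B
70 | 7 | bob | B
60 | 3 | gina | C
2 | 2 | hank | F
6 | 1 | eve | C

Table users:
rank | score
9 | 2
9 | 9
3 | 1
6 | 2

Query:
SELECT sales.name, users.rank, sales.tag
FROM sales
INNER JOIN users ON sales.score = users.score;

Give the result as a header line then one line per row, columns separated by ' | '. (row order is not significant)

== RESULT ==
sales.name | users.rank | sales.tag
gina | 9 | B
gina | 6 | B
hank | 9 | F
hank | 6 | F
eve | 3 | C

Derivation:
After JOIN users (5 rows):
sales.amt | sales.score | sales.name | sales.tag | users.rank | users.score
5 | 2 | gina | B | 9 | 2
5 | 2 | gina | B | 6 | 2
2 | 2 | hank | F | 9 | 2
2 | 2 | hank | F | 6 | 2
6 | 1 | eve | C | 3 | 1
After SELECT (5 rows):
sales.name | users.rank | sales.tag
gina | 9 | B
gina | 6 | B
hank | 9 | F
hank | 6 | F
eve | 3 | C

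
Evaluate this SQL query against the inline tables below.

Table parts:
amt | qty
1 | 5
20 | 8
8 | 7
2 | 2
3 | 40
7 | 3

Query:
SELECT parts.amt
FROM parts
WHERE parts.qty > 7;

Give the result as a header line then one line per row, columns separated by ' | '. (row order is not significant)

== RESULT ==
parts.amt
20
3

Derivation:
After WHERE (2 rows):
parts.amt | parts.qty
20 | 8
3 | 40
After SELECT (2 rows):
parts.amt
20
3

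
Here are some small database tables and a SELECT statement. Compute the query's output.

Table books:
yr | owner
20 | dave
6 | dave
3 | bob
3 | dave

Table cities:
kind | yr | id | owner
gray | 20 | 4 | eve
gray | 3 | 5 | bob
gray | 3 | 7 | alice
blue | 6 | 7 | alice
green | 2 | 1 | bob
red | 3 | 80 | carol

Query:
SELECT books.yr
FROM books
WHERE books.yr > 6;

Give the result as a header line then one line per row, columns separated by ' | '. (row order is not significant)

After WHERE (1 rows):
books.yr | books.owner
20 | dave
After SELECT (1 rows):
books.yr
20

== RESULT ==
books.yr
20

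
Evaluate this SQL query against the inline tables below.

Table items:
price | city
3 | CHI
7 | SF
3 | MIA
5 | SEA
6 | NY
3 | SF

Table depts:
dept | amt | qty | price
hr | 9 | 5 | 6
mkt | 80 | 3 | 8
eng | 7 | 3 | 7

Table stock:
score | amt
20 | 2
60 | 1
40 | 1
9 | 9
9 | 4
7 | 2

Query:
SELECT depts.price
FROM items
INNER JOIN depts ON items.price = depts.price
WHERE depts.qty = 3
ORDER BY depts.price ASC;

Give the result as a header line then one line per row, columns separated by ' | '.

== RESULT ==
depts.price
7

Derivation:
After JOIN depts (2 rows):
items.price | items.city | depts.dept | depts.amt | depts.qty | depts.price
7 | SF | eng | 7 | 3 | 7
6 | NY | hr | 9 | 5 | 6
After WHERE (1 rows):
items.price | items.city | depts.dept | depts.amt | depts.qty | depts.price
7 | SF | eng | 7 | 3 | 7
After SELECT (1 rows):
depts.price
7
After ORDER BY (1 rows):
depts.price
7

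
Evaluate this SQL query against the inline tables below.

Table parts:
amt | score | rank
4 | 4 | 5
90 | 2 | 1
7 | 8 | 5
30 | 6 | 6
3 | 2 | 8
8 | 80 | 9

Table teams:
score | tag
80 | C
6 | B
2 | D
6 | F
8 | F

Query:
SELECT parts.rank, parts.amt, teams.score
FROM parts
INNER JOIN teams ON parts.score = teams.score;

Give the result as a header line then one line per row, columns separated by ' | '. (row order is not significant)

After JOIN teams (6 rows):
parts.amt | parts.score | parts.rank | teams.score | teams.tag
90 | 2 | 1 | 2 | D
7 | 8 | 5 | 8 | F
30 | 6 | 6 | 6 | B
30 | 6 | 6 | 6 | F
3 | 2 | 8 | 2 | D
8 | 80 | 9 | 80 | C
After SELECT (6 rows):
parts.rank | parts.amt | teams.score
1 | 90 | 2
5 | 7 | 8
6 | 30 | 6
6 | 30 | 6
8 | 3 | 2
9 | 8 | 80

== RESULT ==
parts.rank | parts.amt | teams.score
1 | 90 | 2
5 | 7 | 8
6 | 30 | 6
6 | 30 | 6
8 | 3 | 2
9 | 8 | 80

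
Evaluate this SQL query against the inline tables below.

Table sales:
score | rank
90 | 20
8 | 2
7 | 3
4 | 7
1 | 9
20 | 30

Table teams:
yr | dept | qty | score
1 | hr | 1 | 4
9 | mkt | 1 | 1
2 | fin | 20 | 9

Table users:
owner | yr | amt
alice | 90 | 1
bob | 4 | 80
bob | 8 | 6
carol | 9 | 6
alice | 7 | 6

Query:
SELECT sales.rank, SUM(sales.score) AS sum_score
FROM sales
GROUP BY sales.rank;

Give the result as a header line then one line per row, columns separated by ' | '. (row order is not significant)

After GROUP BY (6 rows):
sales.rank | sum_score
20 | 90
2 | 8
3 | 7
7 | 4
9 | 1
30 | 20

== RESULT ==
sales.rank | sum_score
20 | 90
2 | 8
3 | 7
7 | 4
9 | 1
30 | 20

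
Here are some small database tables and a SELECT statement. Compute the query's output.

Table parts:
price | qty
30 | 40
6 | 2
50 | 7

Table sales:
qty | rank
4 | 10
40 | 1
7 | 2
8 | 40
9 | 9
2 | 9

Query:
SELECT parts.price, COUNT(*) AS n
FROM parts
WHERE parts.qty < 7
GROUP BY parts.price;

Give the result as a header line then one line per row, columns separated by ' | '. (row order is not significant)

After WHERE (1 rows):
parts.price | parts.qty
6 | 2
After GROUP BY (1 rows):
parts.price | n
6 | 1

== RESULT ==
parts.price | n
6 | 1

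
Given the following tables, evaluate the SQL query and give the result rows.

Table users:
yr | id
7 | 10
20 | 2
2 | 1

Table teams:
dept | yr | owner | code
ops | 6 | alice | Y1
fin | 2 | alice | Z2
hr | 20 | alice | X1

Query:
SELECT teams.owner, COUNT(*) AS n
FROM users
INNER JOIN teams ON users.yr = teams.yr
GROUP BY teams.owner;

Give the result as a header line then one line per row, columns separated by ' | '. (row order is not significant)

== RESULT ==
teams.owner | n
alice | 2

Derivation:
After JOIN teams (2 rows):
users.yr | users.id | teams.dept | teams.yr | teams.owner | teams.code
20 | 2 | hr | 20 | alice | X1
2 | 1 | fin | 2 | alice | Z2
After GROUP BY (1 rows):
teams.owner | n
alice | 2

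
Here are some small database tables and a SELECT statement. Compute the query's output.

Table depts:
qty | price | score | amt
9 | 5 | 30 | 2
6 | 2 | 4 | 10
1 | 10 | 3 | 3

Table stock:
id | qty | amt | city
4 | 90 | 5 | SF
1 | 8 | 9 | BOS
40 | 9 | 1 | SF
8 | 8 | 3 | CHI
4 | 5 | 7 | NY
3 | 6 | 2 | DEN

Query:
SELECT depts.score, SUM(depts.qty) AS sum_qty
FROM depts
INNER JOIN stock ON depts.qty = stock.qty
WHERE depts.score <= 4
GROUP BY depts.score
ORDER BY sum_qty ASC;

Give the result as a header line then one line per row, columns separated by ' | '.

After JOIN stock (2 rows):
depts.qty | depts.price | depts.score | depts.amt | stock.id | stock.qty | stock.amt | stock.city
9 | 5 | 30 | 2 | 40 | 9 | 1 | SF
6 | 2 | 4 | 10 | 3 | 6 | 2 | DEN
After WHERE (1 rows):
depts.qty | depts.price | depts.score | depts.amt | stock.id | stock.qty | stock.amt | stock.city
6 | 2 | 4 | 10 | 3 | 6 | 2 | DEN
After GROUP BY (1 rows):
depts.score | sum_qty
4 | 6
After ORDER BY (1 rows):
depts.score | sum_qty
4 | 6

== RESULT ==
depts.score | sum_qty
4 | 6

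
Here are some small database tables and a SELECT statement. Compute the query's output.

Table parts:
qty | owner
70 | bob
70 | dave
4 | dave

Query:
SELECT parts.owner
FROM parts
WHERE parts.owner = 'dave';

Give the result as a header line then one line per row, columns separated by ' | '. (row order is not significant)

After WHERE (2 rows):
parts.qty | parts.owner
70 | dave
4 | dave
After SELECT (2 rows):
parts.owner
dave
dave

== RESULT ==
parts.owner
dave
dave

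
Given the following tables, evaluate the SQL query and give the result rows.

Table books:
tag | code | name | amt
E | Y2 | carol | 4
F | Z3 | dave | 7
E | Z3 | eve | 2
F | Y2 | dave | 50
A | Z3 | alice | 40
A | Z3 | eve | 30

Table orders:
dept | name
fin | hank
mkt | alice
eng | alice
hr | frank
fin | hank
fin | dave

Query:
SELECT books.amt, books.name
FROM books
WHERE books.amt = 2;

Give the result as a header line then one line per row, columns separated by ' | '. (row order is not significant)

After WHERE (1 rows):
books.tag | books.code | books.name | books.amt
E | Z3 | eve | 2
After SELECT (1 rows):
books.amt | books.name
2 | eve

== RESULT ==
books.amt | books.name
2 | eve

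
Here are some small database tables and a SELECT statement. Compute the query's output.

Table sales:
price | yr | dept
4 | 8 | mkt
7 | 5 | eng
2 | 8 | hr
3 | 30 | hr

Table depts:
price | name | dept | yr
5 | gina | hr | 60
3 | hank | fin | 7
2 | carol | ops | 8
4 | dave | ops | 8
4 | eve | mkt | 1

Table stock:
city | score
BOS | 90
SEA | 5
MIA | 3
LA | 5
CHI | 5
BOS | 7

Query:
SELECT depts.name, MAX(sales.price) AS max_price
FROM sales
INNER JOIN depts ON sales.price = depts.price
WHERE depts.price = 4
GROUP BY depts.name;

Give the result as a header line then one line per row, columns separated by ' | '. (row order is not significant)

After JOIN depts (4 rows):
sales.price | sales.yr | sales.dept | depts.price | depts.name | depts.dept | depts.yr
4 | 8 | mkt | 4 | dave | ops | 8
4 | 8 | mkt | 4 | eve | mkt | 1
2 | 8 | hr | 2 | carol | ops | 8
3 | 30 | hr | 3 | hank | fin | 7
After WHERE (2 rows):
sales.price | sales.yr | sales.dept | depts.price | depts.name | depts.dept | depts.yr
4 | 8 | mkt | 4 | dave | ops | 8
4 | 8 | mkt | 4 | eve | mkt | 1
After GROUP BY (2 rows):
depts.name | max_price
dave | 4
eve | 4

== RESULT ==
depts.name | max_price
dave | 4
eve | 4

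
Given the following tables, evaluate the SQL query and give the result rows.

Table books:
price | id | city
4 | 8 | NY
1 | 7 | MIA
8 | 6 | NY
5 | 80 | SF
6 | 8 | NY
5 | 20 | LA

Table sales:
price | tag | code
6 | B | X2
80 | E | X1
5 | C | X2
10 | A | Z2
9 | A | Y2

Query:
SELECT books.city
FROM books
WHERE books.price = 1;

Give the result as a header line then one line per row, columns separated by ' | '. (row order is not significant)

After WHERE (1 rows):
books.price | books.id | books.city
1 | 7 | MIA
After SELECT (1 rows):
books.city
MIA

== RESULT ==
books.city
MIA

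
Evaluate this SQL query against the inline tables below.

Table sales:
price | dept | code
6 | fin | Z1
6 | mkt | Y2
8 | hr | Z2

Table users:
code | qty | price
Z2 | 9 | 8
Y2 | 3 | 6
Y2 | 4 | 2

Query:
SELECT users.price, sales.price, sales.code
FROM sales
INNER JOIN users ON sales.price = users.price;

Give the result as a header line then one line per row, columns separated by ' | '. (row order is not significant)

== RESULT ==
users.price | sales.price | sales.code
6 | 6 | Z1
6 | 6 | Y2
8 | 8 | Z2

Derivation:
After JOIN users (3 rows):
sales.price | sales.dept | sales.code | users.code | users.qty | users.price
6 | fin | Z1 | Y2 | 3 | 6
6 | mkt | Y2 | Y2 | 3 | 6
8 | hr | Z2 | Z2 | 9 | 8
After SELECT (3 rows):
users.price | sales.price | sales.code
6 | 6 | Z1
6 | 6 | Y2
8 | 8 | Z2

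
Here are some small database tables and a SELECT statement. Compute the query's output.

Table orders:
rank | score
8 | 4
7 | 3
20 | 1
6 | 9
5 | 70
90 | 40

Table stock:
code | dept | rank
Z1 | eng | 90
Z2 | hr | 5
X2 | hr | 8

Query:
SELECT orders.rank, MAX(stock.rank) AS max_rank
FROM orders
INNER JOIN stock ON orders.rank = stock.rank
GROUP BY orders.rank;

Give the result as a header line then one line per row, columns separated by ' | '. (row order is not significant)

After JOIN stock (3 rows):
orders.rank | orders.score | stock.code | stock.dept | stock.rank
8 | 4 | X2 | hr | 8
5 | 70 | Z2 | hr | 5
90 | 40 | Z1 | eng | 90
After GROUP BY (3 rows):
orders.rank | max_rank
8 | 8
5 | 5
90 | 90

== RESULT ==
orders.rank | max_rank
8 | 8
5 | 5
90 | 90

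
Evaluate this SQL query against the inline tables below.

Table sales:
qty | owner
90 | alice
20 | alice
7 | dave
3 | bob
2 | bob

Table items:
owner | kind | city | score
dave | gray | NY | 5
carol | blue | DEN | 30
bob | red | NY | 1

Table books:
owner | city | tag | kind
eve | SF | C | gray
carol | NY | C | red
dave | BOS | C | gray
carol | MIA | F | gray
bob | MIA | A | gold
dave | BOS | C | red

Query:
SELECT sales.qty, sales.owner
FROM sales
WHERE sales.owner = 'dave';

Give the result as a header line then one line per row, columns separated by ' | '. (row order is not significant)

== RESULT ==
sales.qty | sales.owner
7 | dave

Derivation:
After WHERE (1 rows):
sales.qty | sales.owner
7 | dave
After SELECT (1 rows):
sales.qty | sales.owner
7 | dave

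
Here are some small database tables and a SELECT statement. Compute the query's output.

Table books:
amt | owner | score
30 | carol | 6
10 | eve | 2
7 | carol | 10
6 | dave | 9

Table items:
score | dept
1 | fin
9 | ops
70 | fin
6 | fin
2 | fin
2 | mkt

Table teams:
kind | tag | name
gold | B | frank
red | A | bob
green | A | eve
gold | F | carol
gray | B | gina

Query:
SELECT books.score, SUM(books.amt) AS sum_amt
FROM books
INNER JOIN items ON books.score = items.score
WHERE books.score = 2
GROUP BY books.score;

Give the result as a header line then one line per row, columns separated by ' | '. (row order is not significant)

After JOIN items (4 rows):
books.amt | books.owner | books.score | items.score | items.dept
30 | carol | 6 | 6 | fin
10 | eve | 2 | 2 | fin
10 | eve | 2 | 2 | mkt
6 | dave | 9 | 9 | ops
After WHERE (2 rows):
books.amt | books.owner | books.score | items.score | items.dept
10 | eve | 2 | 2 | fin
10 | eve | 2 | 2 | mkt
After GROUP BY (1 rows):
books.score | sum_amt
2 | 20

== RESULT ==
books.score | sum_amt
2 | 20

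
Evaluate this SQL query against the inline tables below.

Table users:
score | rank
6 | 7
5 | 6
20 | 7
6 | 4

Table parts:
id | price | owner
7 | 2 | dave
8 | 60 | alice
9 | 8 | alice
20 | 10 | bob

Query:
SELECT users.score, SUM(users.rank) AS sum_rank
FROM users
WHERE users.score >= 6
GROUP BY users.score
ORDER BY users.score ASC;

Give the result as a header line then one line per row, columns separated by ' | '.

After WHERE (3 rows):
users.score | users.rank
6 | 7
20 | 7
6 | 4
After GROUP BY (2 rows):
users.score | sum_rank
6 | 11
20 | 7
After ORDER BY (2 rows):
users.score | sum_rank
6 | 11
20 | 7

== RESULT ==
users.score | sum_rank
6 | 11
20 | 7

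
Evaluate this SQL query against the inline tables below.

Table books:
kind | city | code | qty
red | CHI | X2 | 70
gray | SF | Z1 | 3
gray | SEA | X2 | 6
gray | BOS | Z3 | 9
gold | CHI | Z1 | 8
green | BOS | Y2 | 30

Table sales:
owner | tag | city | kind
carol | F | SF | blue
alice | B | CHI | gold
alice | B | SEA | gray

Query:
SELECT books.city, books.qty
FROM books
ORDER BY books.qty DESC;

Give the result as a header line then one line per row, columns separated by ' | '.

== RESULT ==
books.city | books.qty
CHI | 70
BOS | 30
BOS | 9
CHI | 8
SEA | 6
SF | 3

Derivation:
After SELECT (6 rows):
books.city | books.qty
CHI | 70
SF | 3
SEA | 6
BOS | 9
CHI | 8
BOS | 30
After ORDER BY (6 rows):
books.city | books.qty
CHI | 70
BOS | 30
BOS | 9
CHI | 8
SEA | 6
SF | 3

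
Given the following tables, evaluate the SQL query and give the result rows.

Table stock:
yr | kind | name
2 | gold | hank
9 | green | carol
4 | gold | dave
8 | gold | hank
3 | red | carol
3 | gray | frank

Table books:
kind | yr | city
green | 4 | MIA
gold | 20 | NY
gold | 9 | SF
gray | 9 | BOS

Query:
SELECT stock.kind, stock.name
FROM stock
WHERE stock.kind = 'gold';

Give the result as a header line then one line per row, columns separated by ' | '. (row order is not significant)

After WHERE (3 rows):
stock.yr | stock.kind | stock.name
2 | gold | hank
4 | gold | dave
8 | gold | hank
After SELECT (3 rows):
stock.kind | stock.name
gold | hank
gold | dave
gold | hank

== RESULT ==
stock.kind | stock.name
gold | hank
gold | dave
gold | hank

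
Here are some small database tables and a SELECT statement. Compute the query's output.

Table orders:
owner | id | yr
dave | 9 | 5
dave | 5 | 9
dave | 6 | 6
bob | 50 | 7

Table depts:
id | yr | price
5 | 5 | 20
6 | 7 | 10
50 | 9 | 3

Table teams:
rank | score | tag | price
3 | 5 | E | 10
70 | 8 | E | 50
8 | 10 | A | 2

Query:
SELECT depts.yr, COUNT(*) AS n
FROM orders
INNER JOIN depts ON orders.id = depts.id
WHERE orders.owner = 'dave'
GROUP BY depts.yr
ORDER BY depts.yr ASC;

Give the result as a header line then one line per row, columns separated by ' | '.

== RESULT ==
depts.yr | n
5 | 1
7 | 1

Derivation:
After JOIN depts (3 rows):
orders.owner | orders.id | orders.yr | depts.id | depts.yr | depts.price
dave | 5 | 9 | 5 | 5 | 20
dave | 6 | 6 | 6 | 7 | 10
bob | 50 | 7 | 50 | 9 | 3
After WHERE (2 rows):
orders.owner | orders.id | orders.yr | depts.id | depts.yr | depts.price
dave | 5 | 9 | 5 | 5 | 20
dave | 6 | 6 | 6 | 7 | 10
After GROUP BY (2 rows):
depts.yr | n
5 | 1
7 | 1
After ORDER BY (2 rows):
depts.yr | n
5 | 1
7 | 1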